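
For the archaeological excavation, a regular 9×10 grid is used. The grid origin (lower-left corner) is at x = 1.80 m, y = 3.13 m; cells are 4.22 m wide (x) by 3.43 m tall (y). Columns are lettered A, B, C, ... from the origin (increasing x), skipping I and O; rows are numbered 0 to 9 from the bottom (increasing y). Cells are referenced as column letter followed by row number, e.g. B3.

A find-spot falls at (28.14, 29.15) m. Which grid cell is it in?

G7

Column index: ⌊(28.14 − 1.80) / 4.22⌋ = ⌊6.242⌋ = 6 → column G
Row offset from origin: ⌊(29.15 − 3.13) / 3.43⌋ = ⌊7.586⌋ = 7 → row 7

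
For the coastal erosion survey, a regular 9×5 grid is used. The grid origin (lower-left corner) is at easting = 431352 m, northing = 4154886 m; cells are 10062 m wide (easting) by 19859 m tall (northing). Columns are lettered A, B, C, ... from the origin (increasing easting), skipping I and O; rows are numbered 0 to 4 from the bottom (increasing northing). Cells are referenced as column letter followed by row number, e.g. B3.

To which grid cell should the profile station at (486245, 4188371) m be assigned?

F1

Column index: ⌊(486245 − 431352) / 10062⌋ = ⌊5.455⌋ = 5 → column F
Row offset from origin: ⌊(4188371 − 4154886) / 19859⌋ = ⌊1.686⌋ = 1 → row 1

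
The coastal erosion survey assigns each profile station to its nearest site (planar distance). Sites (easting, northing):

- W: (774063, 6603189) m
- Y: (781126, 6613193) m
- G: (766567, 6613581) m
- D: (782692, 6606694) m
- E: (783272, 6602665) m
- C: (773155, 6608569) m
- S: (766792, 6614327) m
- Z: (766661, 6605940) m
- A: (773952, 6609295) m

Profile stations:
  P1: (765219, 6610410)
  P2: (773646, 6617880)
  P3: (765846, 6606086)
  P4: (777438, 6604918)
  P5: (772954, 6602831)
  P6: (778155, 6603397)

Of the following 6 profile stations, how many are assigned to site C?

P1 → G
P2 → S
P3 → Z
P4 → W
P5 → W
P6 → W
0 of the 6 go to C.

0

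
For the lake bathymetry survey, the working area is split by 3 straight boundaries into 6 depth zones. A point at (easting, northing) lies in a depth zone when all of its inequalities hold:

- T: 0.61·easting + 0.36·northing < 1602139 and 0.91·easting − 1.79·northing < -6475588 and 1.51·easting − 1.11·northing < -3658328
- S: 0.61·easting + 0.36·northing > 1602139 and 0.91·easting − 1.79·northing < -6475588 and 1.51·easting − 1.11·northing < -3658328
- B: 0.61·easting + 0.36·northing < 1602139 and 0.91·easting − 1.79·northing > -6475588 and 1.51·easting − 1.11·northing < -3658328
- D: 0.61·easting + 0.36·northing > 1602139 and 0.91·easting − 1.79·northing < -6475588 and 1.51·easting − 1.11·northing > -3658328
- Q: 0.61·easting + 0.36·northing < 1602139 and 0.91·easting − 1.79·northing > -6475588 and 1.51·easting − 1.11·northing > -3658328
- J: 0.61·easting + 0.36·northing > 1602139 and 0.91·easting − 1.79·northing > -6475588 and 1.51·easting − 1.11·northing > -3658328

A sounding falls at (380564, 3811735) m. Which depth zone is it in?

0.61·380564 + 0.36·3811735 = 1604368.640, which is > 1602139
0.91·380564 − 1.79·3811735 = -6476692.410, which is < -6475588
1.51·380564 − 1.11·3811735 = -3656374.210, which is > -3658328
This sign pattern matches D.

D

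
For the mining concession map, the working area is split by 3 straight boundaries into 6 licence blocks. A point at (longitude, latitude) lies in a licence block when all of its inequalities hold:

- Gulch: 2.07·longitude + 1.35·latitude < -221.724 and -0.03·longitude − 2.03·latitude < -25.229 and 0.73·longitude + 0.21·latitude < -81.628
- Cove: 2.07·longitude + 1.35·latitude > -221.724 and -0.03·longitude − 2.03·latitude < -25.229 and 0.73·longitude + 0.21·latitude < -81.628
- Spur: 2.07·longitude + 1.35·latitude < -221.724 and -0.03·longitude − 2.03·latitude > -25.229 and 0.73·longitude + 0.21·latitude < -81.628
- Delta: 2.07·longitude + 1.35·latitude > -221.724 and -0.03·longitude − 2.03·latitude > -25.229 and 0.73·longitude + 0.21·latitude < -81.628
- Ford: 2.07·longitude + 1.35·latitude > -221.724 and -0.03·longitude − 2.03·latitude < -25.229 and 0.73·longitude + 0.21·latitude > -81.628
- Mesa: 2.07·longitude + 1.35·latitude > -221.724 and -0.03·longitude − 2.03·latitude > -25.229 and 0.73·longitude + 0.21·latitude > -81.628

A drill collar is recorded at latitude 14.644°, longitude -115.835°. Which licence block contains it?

2.07·-115.835 + 1.35·14.644 = -220.009, which is > -221.724
-0.03·-115.835 − 2.03·14.644 = -26.252, which is < -25.229
0.73·-115.835 + 0.21·14.644 = -81.484, which is > -81.628
This sign pattern matches Ford.

Ford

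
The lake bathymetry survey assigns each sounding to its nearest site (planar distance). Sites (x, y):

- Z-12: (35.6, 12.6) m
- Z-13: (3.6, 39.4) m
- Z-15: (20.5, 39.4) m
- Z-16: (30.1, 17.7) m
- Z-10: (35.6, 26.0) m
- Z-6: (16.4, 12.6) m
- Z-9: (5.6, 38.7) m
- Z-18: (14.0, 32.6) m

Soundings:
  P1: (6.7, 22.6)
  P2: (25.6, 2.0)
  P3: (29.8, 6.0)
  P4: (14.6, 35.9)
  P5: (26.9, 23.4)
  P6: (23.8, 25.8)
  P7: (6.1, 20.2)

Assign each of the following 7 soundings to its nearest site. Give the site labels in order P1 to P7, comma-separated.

P1 → Z-18 (d²=153.29)
P2 → Z-6 (d²=197.00)
P3 → Z-12 (d²=77.20)
P4 → Z-18 (d²=11.25)
P5 → Z-16 (d²=42.73)
P6 → Z-16 (d²=105.30)
P7 → Z-6 (d²=163.85)

Z-18, Z-6, Z-12, Z-18, Z-16, Z-16, Z-6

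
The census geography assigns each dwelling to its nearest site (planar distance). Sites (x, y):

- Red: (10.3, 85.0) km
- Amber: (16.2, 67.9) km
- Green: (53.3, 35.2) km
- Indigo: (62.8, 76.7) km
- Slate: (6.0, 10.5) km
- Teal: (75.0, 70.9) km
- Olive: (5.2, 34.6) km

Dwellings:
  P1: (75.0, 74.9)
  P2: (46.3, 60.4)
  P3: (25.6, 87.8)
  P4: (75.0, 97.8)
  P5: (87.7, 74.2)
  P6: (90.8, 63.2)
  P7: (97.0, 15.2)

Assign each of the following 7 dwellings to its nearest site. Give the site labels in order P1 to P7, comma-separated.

Teal, Indigo, Red, Indigo, Teal, Teal, Green

P1 → Teal (d²=16.00)
P2 → Indigo (d²=537.94)
P3 → Red (d²=241.93)
P4 → Indigo (d²=594.05)
P5 → Teal (d²=172.18)
P6 → Teal (d²=308.93)
P7 → Green (d²=2309.69)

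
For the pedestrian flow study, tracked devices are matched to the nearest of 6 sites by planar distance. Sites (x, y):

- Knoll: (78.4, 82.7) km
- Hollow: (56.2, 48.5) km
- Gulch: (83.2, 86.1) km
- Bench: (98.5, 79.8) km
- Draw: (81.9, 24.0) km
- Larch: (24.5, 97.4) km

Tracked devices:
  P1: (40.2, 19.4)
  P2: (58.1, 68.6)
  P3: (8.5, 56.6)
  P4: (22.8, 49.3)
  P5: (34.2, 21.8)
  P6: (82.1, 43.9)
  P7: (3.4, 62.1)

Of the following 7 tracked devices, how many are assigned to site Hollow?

P1 → Hollow
P2 → Hollow
P3 → Larch
P4 → Hollow
P5 → Hollow
P6 → Draw
P7 → Larch
4 of the 7 go to Hollow.

4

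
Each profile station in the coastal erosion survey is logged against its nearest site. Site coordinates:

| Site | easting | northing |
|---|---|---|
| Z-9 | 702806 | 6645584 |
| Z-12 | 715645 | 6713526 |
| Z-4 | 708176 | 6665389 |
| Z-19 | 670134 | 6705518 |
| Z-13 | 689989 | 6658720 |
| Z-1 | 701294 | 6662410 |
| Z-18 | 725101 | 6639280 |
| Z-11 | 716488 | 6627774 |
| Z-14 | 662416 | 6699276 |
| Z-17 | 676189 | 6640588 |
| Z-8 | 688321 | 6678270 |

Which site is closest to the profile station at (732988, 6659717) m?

Z-18

Squared distances to each site:
Z-9: 1110694813.000; Z-12: 3196188130.000; Z-4: 647806928.000; Z-19: 6048356917.000; Z-13: 1849908010.000; Z-1: 1011761885.000; Z-18: 479875738.000; Z-11: 1292605249.000; Z-14: 6545321665.000; Z-17: 3592045042.000; Z-8: 2339354698.000.
Minimum at Z-18.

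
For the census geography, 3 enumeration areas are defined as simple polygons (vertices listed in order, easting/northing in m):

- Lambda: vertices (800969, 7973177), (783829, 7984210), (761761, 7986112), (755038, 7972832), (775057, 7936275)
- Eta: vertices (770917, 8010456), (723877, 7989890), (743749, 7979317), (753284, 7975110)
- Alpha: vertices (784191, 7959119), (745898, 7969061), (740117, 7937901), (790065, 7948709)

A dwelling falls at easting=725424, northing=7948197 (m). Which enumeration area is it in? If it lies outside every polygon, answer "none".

Cast a ray rightward from (725424, 7948197). For each polygon, the edges (by vertex number in listed order) whose endpoints lie on opposite sides of northing = 7948197, where each meets that height, and whether that is right or left of the point:
Lambda: 4–5 at easting≈768528.4 (right), 5–1 at easting≈783428.4 (right) → 2 crossings.
Eta: no edge straddles that height → 0 crossings.
Alpha: 2–3 at easting≈742027.2 (right), 3–4 at easting≈787698.8 (right) → 2 crossings.
All counts are even, so the point lies outside every listed polygon.

none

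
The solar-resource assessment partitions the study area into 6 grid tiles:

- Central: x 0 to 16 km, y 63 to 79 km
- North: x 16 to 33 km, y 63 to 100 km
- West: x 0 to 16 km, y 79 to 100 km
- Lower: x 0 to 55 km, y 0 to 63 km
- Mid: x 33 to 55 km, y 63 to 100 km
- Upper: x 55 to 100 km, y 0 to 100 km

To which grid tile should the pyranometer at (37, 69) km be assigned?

Mid

The point has x = 37 and y = 69.
Only Mid satisfies 33 ≤ x ≤ 55 and 63 ≤ y ≤ 100.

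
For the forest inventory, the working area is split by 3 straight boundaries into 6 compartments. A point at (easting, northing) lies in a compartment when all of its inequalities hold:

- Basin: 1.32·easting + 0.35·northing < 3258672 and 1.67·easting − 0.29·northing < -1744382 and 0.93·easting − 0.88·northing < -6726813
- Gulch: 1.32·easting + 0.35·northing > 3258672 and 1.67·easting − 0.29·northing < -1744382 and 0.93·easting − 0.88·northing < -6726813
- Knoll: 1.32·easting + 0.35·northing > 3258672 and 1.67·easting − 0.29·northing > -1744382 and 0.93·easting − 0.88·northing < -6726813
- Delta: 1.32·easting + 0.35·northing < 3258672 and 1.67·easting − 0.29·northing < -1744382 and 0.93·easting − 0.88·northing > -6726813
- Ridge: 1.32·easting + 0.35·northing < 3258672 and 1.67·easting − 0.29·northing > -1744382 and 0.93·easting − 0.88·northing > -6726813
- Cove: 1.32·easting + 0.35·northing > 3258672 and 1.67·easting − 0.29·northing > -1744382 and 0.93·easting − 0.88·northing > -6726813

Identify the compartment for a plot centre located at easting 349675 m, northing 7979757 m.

Ridge

1.32·349675 + 0.35·7979757 = 3254485.950, which is < 3258672
1.67·349675 − 0.29·7979757 = -1730172.280, which is > -1744382
0.93·349675 − 0.88·7979757 = -6696988.410, which is > -6726813
This sign pattern matches Ridge.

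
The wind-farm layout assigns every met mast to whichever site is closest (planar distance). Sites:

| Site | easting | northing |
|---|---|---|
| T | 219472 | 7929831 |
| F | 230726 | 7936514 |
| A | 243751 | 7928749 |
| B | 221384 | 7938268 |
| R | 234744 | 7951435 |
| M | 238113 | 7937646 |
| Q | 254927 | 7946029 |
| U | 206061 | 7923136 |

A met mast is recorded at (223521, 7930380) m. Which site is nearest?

T

Squared distances to each site:
T: 16695802.000; F: 89537981.000; A: 411913061.000; B: 66787313.000; R: 569268754.000; M: 265721220.000; Q: 1231228037.000; U: 357327136.000.
Minimum at T.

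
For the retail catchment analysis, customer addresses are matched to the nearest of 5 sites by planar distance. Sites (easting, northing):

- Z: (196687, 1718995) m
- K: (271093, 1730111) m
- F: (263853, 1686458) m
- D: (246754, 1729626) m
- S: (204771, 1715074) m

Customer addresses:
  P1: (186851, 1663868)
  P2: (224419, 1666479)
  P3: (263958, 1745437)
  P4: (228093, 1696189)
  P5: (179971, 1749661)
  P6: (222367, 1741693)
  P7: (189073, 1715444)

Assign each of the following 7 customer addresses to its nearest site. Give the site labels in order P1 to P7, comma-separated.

S, F, K, S, Z, D, Z

P1 → S (d²=2943180836.00)
P2 → F (d²=1954200797.00)
P3 → K (d²=285794501.00)
P4 → S (d²=900558909.00)
P5 → Z (d²=1219828212.00)
P6 → D (d²=740338258.00)
P7 → Z (d²=70582597.00)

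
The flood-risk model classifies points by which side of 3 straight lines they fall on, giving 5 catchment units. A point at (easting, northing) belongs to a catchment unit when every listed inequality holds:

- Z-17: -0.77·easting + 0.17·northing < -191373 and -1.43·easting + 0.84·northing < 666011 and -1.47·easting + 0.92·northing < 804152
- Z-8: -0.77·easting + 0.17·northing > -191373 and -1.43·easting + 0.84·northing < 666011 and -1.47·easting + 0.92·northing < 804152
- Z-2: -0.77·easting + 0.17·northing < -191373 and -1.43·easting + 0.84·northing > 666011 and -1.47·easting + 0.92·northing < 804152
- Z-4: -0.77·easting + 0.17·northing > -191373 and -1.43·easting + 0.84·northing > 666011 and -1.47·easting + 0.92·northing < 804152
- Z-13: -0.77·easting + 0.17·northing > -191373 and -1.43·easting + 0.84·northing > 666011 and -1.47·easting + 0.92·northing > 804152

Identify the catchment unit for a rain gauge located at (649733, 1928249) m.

Z-13

-0.77·649733 + 0.17·1928249 = -172492.080, which is > -191373
-1.43·649733 + 0.84·1928249 = 690610.970, which is > 666011
-1.47·649733 + 0.92·1928249 = 818881.570, which is > 804152
This sign pattern matches Z-13.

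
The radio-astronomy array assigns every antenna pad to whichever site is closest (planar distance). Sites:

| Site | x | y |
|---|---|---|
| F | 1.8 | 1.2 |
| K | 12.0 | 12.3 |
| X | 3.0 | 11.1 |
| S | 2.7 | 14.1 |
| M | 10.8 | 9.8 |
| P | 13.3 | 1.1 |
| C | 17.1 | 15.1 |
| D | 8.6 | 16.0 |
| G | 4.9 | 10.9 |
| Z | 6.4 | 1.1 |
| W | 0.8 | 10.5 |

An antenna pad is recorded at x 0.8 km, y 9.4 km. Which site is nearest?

W

Squared distances to each site:
F: 68.240; K: 133.850; X: 7.730; S: 25.700; M: 100.160; P: 225.140; C: 298.180; D: 104.400; G: 19.060; Z: 100.250; W: 1.210.
Minimum at W.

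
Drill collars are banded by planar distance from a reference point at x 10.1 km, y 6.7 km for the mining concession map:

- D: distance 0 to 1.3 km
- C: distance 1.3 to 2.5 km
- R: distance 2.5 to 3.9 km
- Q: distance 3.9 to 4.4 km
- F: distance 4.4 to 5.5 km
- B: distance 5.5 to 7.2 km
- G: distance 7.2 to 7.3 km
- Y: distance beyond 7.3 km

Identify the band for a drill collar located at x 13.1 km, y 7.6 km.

Distance = √((13.1−10.1)² + (7.6−6.7)²) = √(9.000 + 0.810) = 3.132 km.
2.5 ≤ 3.132 < 3.9 → R.

R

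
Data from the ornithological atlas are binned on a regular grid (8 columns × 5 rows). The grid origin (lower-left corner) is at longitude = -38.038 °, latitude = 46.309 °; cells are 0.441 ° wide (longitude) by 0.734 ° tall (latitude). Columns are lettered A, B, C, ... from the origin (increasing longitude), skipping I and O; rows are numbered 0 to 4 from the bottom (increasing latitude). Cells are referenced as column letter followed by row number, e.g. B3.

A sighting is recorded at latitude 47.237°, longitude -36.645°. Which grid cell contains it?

D1

Column index: ⌊(-36.645 − -38.038) / 0.441⌋ = ⌊3.159⌋ = 3 → column D
Row offset from origin: ⌊(47.237 − 46.309) / 0.734⌋ = ⌊1.264⌋ = 1 → row 1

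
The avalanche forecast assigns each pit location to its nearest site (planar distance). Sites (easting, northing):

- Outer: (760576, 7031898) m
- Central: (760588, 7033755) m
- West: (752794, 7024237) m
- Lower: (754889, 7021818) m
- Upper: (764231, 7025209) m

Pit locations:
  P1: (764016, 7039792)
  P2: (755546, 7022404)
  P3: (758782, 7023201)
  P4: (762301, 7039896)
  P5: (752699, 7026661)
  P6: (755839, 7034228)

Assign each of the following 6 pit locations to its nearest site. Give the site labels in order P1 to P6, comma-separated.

P1 → Central (d²=48196553.00)
P2 → Lower (d²=775045.00)
P3 → Lower (d²=17068138.00)
P4 → Central (d²=40646250.00)
P5 → West (d²=5884801.00)
P6 → Central (d²=22776730.00)

Central, Lower, Lower, Central, West, Central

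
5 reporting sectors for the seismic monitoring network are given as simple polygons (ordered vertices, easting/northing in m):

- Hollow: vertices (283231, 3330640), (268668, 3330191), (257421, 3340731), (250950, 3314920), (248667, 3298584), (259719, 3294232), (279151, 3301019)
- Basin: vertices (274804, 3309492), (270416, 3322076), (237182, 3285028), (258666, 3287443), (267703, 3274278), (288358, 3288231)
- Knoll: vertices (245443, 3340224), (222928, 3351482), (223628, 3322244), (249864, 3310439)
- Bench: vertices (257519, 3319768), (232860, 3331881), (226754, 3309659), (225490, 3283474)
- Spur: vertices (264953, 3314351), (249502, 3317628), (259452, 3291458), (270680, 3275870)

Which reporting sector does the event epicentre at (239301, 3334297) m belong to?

Cast a ray rightward from (239301, 3334297). For each polygon, the edges (by vertex number in listed order) whose endpoints lie on opposite sides of northing = 3334297, where each meets that height, and whether that is right or left of the point:
Hollow: 2–3 at easting≈264286.6 (right), 3–4 at easting≈255808.0 (right) → 2 crossings.
Basin: no edge straddles that height → 0 crossings.
Knoll: 2–3 at easting≈223339.4 (left), 4–1 at easting≈246322.7 (right) → 1 crossing.
Bench: no edge straddles that height → 0 crossings.
Spur: no edge straddles that height → 0 crossings.
Only Knoll has an odd count, so the point is inside Knoll.

Knoll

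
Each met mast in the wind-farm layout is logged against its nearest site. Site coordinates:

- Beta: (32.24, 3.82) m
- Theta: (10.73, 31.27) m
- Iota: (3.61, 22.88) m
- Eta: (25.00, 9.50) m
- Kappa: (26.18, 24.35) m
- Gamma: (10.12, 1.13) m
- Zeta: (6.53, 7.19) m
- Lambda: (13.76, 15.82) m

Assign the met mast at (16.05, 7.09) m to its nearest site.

Squared distances to each site:
Beta: 272.809; Theta: 612.975; Iota: 404.078; Eta: 85.911; Kappa: 400.525; Gamma: 70.687; Zeta: 90.640; Lambda: 81.457.
Minimum at Gamma.

Gamma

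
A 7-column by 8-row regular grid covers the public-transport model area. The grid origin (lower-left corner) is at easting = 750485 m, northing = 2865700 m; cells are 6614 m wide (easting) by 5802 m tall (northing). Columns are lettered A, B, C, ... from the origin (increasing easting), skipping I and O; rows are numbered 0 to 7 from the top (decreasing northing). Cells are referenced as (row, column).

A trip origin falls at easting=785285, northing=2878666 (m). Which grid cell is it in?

(5, F)

Column index: ⌊(785285 − 750485) / 6614⌋ = ⌊5.262⌋ = 5 → column F
Row offset from origin: ⌊(2878666 − 2865700) / 5802⌋ = ⌊2.235⌋ = 2 → row 5 (counted from top)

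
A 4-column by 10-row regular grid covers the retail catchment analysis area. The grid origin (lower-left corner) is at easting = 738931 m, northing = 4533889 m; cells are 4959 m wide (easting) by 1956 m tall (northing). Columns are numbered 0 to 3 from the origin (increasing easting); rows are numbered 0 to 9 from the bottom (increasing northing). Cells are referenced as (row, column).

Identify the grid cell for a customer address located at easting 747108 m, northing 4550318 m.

(8, 1)

Column index: ⌊(747108 − 738931) / 4959⌋ = ⌊1.649⌋ = 1
Row offset from origin: ⌊(4550318 − 4533889) / 1956⌋ = ⌊8.399⌋ = 8 → row 8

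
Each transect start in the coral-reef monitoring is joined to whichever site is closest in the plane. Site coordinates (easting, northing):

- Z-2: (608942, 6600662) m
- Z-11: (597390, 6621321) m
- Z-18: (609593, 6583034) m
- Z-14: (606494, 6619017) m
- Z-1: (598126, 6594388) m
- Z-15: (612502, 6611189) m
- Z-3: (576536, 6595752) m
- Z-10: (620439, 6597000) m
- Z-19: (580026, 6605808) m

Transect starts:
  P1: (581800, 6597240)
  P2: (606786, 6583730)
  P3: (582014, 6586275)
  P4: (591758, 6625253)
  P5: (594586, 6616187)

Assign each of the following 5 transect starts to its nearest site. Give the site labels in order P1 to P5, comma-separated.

P1 → Z-3 (d²=29923840.00)
P2 → Z-18 (d²=8363665.00)
P3 → Z-3 (d²=119822013.00)
P4 → Z-11 (d²=47180048.00)
P5 → Z-11 (d²=34220372.00)

Z-3, Z-18, Z-3, Z-11, Z-11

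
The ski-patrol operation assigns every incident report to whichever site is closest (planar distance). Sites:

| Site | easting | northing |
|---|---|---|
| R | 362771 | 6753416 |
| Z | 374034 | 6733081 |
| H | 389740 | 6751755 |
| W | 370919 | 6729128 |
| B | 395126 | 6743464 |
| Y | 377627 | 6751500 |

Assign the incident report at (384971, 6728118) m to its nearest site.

Z

Squared distances to each site:
R: 1132828804.000; Z: 144249338.000; H: 581451130.000; W: 198478804.000; B: 338623741.000; Y: 600652260.000.
Minimum at Z.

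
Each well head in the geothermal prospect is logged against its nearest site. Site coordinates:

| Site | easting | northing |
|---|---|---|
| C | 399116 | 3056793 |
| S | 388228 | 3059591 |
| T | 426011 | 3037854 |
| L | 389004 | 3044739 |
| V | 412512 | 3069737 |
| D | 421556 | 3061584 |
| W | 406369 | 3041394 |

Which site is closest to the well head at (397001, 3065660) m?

Squared distances to each site:
C: 83096914.000; S: 113798290.000; T: 1614753736.000; L: 501640250.000; V: 257213050.000; D: 619561801.000; W: 676598180.000.
Minimum at C.

C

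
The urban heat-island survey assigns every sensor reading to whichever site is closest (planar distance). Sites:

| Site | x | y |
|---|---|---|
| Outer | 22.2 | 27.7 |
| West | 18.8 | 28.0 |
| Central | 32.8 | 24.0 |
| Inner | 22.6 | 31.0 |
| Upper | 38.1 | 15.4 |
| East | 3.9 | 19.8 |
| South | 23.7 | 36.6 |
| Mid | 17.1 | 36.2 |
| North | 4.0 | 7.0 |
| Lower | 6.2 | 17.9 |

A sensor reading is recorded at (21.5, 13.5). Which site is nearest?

Squared distances to each site:
Outer: 202.130; West: 217.540; Central: 237.940; Inner: 307.460; Upper: 279.170; East: 349.450; South: 538.450; Mid: 534.650; North: 348.500; Lower: 253.450.
Minimum at Outer.

Outer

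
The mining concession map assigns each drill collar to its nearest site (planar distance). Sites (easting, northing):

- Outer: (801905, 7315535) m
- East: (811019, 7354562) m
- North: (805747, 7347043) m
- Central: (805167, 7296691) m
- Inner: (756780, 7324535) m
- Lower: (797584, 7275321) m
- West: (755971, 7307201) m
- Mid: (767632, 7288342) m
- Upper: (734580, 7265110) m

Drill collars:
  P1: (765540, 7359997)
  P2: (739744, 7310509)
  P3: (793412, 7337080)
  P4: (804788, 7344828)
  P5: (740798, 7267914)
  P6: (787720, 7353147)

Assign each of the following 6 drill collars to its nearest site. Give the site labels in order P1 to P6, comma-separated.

P1 → Inner (d²=1334291044.00)
P2 → West (d²=274258393.00)
P3 → North (d²=251413594.00)
P4 → North (d²=5825906.00)
P5 → Upper (d²=46525940.00)
P6 → North (d²=362231545.00)

Inner, West, North, North, Upper, North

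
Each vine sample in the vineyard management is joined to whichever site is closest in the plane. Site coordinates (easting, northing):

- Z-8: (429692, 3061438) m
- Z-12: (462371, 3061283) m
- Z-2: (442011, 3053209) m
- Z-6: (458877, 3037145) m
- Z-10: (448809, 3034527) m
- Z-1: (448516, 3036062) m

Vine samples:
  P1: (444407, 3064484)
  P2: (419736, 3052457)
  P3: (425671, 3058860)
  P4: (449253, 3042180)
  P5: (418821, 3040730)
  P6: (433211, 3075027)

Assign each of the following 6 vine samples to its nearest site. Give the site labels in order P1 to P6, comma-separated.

Z-2, Z-8, Z-8, Z-1, Z-8, Z-8

P1 → Z-2 (d²=132866441.00)
P2 → Z-8 (d²=179780297.00)
P3 → Z-8 (d²=22814525.00)
P4 → Z-1 (d²=37973093.00)
P5 → Z-8 (d²=546999905.00)
P6 → Z-8 (d²=197044282.00)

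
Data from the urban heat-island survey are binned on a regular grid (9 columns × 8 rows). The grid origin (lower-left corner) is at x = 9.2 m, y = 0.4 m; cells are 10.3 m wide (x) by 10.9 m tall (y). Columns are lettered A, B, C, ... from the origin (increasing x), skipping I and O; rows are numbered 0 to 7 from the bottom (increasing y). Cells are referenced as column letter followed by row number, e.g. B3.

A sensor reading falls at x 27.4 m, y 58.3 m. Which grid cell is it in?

Column index: ⌊(27.4 − 9.2) / 10.3⌋ = ⌊1.767⌋ = 1 → column B
Row offset from origin: ⌊(58.3 − 0.4) / 10.9⌋ = ⌊5.312⌋ = 5 → row 5

B5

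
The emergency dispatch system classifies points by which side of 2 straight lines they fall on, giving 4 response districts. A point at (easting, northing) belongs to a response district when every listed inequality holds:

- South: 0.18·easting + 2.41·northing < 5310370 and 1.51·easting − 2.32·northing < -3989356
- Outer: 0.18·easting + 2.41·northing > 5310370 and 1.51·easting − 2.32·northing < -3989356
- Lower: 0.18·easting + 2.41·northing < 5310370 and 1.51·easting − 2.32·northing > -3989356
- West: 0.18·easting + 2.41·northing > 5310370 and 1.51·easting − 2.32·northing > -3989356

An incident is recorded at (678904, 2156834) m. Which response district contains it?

West

0.18·678904 + 2.41·2156834 = 5320172.660, which is > 5310370
1.51·678904 − 2.32·2156834 = -3978709.840, which is > -3989356
This sign pattern matches West.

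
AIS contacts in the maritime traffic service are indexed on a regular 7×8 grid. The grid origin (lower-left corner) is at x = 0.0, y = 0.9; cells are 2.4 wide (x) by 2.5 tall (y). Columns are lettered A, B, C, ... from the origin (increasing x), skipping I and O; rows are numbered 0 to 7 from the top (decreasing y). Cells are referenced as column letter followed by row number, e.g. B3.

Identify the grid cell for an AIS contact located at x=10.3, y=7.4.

E5

Column index: ⌊(10.3 − 0.0) / 2.4⌋ = ⌊4.292⌋ = 4 → column E
Row offset from origin: ⌊(7.4 − 0.9) / 2.5⌋ = ⌊2.600⌋ = 2 → row 5 (counted from top)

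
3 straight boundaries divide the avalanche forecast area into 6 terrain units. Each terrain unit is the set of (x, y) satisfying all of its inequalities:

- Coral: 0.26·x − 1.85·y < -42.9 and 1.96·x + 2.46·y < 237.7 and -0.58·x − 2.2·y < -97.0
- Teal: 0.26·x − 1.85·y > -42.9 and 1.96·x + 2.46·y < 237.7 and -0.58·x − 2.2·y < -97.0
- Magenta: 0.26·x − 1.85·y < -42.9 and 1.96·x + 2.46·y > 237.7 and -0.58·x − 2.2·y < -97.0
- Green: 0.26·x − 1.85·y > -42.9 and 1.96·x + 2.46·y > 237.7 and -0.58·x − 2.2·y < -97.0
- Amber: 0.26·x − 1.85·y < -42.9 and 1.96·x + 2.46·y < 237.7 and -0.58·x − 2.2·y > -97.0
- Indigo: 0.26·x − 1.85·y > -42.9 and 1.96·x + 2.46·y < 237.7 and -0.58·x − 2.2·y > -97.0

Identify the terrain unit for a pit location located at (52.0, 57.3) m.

Magenta

0.26·52.0 − 1.85·57.3 = -92.485, which is < -42.9
1.96·52.0 + 2.46·57.3 = 242.878, which is > 237.7
-0.58·52.0 − 2.2·57.3 = -156.220, which is < -97.0
This sign pattern matches Magenta.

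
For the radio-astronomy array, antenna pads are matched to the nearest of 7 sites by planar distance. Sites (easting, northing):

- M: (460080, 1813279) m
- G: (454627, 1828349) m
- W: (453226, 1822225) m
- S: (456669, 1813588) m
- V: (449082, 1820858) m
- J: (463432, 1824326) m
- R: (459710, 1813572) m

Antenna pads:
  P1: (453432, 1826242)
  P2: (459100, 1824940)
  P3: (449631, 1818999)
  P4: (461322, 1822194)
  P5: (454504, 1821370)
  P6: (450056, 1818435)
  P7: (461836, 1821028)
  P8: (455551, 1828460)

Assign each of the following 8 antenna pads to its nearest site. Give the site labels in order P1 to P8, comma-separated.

G, J, V, J, W, V, J, G

P1 → G (d²=5867474.00)
P2 → J (d²=19143220.00)
P3 → V (d²=3757282.00)
P4 → J (d²=8997524.00)
P5 → W (d²=2364309.00)
P6 → V (d²=6819605.00)
P7 → J (d²=13424020.00)
P8 → G (d²=866097.00)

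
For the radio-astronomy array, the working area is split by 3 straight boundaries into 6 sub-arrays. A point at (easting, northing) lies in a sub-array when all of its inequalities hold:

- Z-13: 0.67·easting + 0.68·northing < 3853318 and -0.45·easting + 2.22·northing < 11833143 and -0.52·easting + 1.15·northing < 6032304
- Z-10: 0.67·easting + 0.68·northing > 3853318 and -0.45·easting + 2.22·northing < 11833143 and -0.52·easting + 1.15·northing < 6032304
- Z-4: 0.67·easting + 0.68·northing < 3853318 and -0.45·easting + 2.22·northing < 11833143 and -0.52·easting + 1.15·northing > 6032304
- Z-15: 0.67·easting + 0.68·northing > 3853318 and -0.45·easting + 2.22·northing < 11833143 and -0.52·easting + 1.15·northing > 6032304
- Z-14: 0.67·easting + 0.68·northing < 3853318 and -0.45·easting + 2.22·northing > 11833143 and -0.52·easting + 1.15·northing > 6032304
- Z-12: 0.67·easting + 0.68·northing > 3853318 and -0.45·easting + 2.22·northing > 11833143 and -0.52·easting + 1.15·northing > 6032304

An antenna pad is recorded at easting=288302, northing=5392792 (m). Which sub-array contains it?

0.67·288302 + 0.68·5392792 = 3860260.900, which is > 3853318
-0.45·288302 + 2.22·5392792 = 11842262.340, which is > 11833143
-0.52·288302 + 1.15·5392792 = 6051793.760, which is > 6032304
This sign pattern matches Z-12.

Z-12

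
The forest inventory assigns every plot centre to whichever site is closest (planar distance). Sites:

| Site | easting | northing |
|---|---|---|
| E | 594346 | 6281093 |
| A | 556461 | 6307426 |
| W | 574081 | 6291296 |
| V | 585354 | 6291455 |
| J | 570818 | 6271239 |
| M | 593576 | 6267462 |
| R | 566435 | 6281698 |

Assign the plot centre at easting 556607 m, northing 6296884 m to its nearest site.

A

Squared distances to each site:
E: 1673587802.000; A: 111155080.000; W: 336566420.000; V: 855864050.000; J: 859618546.000; M: 2232361045.000; R: 327204180.000.
Minimum at A.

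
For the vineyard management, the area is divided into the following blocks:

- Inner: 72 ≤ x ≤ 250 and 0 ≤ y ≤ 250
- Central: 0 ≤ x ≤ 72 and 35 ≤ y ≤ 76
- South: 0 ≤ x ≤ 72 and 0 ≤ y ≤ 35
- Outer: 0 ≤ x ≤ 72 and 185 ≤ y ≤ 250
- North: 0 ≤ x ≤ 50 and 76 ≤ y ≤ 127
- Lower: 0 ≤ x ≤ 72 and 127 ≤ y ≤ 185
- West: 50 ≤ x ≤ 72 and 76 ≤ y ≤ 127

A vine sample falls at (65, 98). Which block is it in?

West

The point has x = 65 and y = 98.
Only West satisfies 50 ≤ x ≤ 72 and 76 ≤ y ≤ 127.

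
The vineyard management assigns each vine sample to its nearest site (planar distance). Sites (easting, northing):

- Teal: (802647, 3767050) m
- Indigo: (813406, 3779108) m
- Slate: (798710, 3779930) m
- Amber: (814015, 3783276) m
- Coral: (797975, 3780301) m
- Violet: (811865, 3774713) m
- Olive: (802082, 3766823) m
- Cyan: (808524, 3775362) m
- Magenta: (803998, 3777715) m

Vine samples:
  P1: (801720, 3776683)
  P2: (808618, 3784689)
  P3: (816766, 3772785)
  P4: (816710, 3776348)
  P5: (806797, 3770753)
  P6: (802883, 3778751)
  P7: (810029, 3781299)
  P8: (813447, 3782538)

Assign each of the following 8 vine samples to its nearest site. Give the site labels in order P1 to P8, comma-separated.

P1 → Magenta (d²=6254308.00)
P2 → Amber (d²=31124178.00)
P3 → Violet (d²=27736985.00)
P4 → Indigo (d²=18534016.00)
P5 → Cyan (d²=24225410.00)
P6 → Magenta (d²=2316521.00)
P7 → Indigo (d²=16204610.00)
P8 → Amber (d²=867268.00)

Magenta, Amber, Violet, Indigo, Cyan, Magenta, Indigo, Amber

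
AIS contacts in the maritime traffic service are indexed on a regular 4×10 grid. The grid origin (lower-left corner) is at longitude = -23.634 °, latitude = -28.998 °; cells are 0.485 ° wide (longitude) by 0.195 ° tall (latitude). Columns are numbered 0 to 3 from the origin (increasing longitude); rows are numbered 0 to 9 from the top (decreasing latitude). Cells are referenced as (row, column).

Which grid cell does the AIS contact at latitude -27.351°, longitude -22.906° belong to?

(1, 1)

Column index: ⌊(-22.906 − -23.634) / 0.485⌋ = ⌊1.501⌋ = 1
Row offset from origin: ⌊(-27.351 − -28.998) / 0.195⌋ = ⌊8.446⌋ = 8 → row 1 (counted from top)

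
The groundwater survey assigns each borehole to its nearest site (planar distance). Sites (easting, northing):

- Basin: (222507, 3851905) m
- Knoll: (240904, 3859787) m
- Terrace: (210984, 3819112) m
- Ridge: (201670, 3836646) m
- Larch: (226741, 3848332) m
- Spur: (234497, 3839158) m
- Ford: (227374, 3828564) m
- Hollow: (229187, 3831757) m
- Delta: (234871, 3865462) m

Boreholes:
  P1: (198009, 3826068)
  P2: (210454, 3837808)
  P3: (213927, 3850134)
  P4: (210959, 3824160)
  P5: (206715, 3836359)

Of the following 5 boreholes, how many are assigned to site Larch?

0

P1 → Ridge
P2 → Ridge
P3 → Basin
P4 → Terrace
P5 → Ridge
0 of the 5 go to Larch.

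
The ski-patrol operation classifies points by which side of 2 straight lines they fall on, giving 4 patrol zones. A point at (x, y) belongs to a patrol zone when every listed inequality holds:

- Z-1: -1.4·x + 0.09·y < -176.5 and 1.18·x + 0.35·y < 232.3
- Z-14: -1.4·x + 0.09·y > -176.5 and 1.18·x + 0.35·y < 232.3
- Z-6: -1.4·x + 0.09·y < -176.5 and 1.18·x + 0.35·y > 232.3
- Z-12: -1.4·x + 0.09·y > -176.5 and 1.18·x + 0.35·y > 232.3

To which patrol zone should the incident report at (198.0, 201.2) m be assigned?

-1.4·198.0 + 0.09·201.2 = -259.092, which is < -176.5
1.18·198.0 + 0.35·201.2 = 304.060, which is > 232.3
This sign pattern matches Z-6.

Z-6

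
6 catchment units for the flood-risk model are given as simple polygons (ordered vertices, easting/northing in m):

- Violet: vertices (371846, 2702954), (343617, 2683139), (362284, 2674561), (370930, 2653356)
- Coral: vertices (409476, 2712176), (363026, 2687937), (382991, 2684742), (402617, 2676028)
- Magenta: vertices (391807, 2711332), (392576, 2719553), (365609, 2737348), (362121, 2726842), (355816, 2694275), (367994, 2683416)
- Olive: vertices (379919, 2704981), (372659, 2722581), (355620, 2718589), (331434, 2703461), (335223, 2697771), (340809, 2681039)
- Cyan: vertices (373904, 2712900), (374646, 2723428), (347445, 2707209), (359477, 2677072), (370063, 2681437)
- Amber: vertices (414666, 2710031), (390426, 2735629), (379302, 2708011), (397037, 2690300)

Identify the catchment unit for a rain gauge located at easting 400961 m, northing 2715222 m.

Cast a ray rightward from (400961, 2715222). For each polygon, the edges (by vertex number in listed order) whose endpoints lie on opposite sides of northing = 2715222, where each meets that height, and whether that is right or left of the point:
Violet: no edge straddles that height → 0 crossings.
Coral: no edge straddles that height → 0 crossings.
Magenta: 1–2 at easting≈392170.9 (left), 4–5 at easting≈359871.4 (left) → 0 crossings.
Olive: 1–2 at easting≈375694.6 (left), 3–4 at easting≈350237.0 (left) → 0 crossings.
Cyan: 1–2 at easting≈374067.7 (left), 2–3 at easting≈360883.7 (left) → 0 crossings.
Amber: 1–2 at easting≈409750.4 (right), 2–3 at easting≈382206.5 (left) → 1 crossing.
Only Amber has an odd count, so the point is inside Amber.

Amber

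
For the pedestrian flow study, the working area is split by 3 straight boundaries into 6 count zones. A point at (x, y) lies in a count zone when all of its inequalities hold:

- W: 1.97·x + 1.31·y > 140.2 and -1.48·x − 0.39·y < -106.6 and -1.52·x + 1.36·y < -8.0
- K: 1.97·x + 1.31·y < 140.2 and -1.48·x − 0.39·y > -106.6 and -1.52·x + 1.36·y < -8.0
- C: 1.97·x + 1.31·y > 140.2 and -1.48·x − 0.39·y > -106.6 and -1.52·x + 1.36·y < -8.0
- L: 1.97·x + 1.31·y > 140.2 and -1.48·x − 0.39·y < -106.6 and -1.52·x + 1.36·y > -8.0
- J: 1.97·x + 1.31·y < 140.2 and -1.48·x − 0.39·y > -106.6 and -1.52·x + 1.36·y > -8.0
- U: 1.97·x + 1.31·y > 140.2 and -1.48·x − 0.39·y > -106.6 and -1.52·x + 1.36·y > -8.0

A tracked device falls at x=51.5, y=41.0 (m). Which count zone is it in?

1.97·51.5 + 1.31·41.0 = 155.165, which is > 140.2
-1.48·51.5 − 0.39·41.0 = -92.210, which is > -106.6
-1.52·51.5 + 1.36·41.0 = -22.520, which is < -8.0
This sign pattern matches C.

C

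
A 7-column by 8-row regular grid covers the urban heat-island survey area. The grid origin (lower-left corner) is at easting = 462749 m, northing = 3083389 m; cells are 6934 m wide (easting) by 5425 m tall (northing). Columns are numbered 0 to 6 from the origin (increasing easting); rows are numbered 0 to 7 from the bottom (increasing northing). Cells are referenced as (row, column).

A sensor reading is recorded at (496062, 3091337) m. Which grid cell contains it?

(1, 4)

Column index: ⌊(496062 − 462749) / 6934⌋ = ⌊4.804⌋ = 4
Row offset from origin: ⌊(3091337 − 3083389) / 5425⌋ = ⌊1.465⌋ = 1 → row 1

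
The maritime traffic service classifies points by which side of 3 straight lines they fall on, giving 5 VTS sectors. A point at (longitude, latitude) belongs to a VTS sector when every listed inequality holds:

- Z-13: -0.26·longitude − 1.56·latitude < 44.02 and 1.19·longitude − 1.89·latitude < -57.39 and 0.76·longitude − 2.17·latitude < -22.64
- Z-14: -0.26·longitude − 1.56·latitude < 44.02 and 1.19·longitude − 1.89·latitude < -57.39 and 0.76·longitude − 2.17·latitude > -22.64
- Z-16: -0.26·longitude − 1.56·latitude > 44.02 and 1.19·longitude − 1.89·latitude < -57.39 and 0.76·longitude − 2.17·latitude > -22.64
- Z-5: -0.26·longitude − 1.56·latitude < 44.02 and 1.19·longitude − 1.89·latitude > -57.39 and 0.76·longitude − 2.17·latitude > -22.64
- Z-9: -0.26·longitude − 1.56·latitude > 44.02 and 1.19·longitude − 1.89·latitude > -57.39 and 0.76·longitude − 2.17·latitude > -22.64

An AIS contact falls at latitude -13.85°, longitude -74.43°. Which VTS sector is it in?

-0.26·-74.43 − 1.56·-13.85 = 40.958, which is < 44.02
1.19·-74.43 − 1.89·-13.85 = -62.395, which is < -57.39
0.76·-74.43 − 2.17·-13.85 = -26.512, which is < -22.64
This sign pattern matches Z-13.

Z-13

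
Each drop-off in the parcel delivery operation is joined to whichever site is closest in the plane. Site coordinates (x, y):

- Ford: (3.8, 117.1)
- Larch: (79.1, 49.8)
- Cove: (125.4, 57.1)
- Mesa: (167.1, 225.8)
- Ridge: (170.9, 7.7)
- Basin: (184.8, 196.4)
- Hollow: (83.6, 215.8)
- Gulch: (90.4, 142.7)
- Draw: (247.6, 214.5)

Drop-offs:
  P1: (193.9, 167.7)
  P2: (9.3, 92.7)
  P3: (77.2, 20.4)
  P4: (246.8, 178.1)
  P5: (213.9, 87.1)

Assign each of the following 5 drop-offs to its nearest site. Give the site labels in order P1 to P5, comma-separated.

Basin, Ford, Larch, Draw, Ridge

P1 → Basin (d²=906.50)
P2 → Ford (d²=625.61)
P3 → Larch (d²=867.97)
P4 → Draw (d²=1325.60)
P5 → Ridge (d²=8153.36)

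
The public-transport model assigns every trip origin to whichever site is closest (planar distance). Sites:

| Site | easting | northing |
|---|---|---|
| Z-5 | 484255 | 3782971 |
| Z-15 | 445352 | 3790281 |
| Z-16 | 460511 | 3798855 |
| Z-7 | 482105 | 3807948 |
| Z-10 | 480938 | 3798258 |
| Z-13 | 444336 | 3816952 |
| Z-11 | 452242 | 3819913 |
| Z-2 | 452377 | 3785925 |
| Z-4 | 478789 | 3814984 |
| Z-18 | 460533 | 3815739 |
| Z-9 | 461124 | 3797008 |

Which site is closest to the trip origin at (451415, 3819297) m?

Squared distances to each site:
Z-5: 2398043876.000; Z-15: 878688225.000; Z-16: 500612580.000; Z-7: 1070675901.000; Z-10: 1314247050.000; Z-13: 55611266.000; Z-11: 1063385.000; Z-2: 1114615828.000; Z-4: 767937845.000; Z-18: 95797288.000; Z-9: 591064202.000.
Minimum at Z-11.

Z-11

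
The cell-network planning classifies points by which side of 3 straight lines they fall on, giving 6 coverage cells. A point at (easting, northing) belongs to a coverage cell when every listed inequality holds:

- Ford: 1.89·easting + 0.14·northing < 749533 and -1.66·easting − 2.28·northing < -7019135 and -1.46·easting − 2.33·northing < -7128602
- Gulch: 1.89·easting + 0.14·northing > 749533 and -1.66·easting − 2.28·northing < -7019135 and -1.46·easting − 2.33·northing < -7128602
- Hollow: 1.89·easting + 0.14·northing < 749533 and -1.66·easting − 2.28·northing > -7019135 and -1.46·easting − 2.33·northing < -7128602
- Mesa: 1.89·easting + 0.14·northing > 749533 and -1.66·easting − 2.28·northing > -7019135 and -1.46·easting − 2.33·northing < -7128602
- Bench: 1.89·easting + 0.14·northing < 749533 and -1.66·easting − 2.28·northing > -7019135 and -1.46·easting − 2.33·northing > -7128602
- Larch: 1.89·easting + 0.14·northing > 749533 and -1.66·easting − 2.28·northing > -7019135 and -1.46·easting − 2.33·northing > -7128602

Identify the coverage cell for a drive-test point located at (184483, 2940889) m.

1.89·184483 + 0.14·2940889 = 760397.330, which is > 749533
-1.66·184483 − 2.28·2940889 = -7011468.700, which is > -7019135
-1.46·184483 − 2.33·2940889 = -7121616.550, which is > -7128602
This sign pattern matches Larch.

Larch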